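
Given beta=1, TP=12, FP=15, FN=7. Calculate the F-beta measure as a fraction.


P = TP/(TP+FP) = 12/27 = 4/9
R = TP/(TP+FN) = 12/19 = 12/19
beta^2 = 1^2 = 1
(1 + beta^2) = 2
Numerator = (1+beta^2)*P*R = 32/57
Denominator = beta^2*P + R = 4/9 + 12/19 = 184/171
F_beta = 12/23

12/23


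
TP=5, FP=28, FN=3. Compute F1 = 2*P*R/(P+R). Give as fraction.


F1 = 2 * P * R / (P + R)
P = TP/(TP+FP) = 5/33 = 5/33
R = TP/(TP+FN) = 5/8 = 5/8
2 * P * R = 2 * 5/33 * 5/8 = 25/132
P + R = 5/33 + 5/8 = 205/264
F1 = 25/132 / 205/264 = 10/41

10/41


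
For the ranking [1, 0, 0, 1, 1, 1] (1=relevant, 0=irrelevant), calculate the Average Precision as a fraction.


Computing P@k for each relevant position:
Position 1: relevant, P@1 = 1/1 = 1
Position 2: not relevant
Position 3: not relevant
Position 4: relevant, P@4 = 2/4 = 1/2
Position 5: relevant, P@5 = 3/5 = 3/5
Position 6: relevant, P@6 = 4/6 = 2/3
Sum of P@k = 1 + 1/2 + 3/5 + 2/3 = 83/30
AP = 83/30 / 4 = 83/120

83/120


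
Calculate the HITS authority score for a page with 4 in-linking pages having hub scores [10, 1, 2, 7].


Authority = sum of hub scores of in-linkers
In-link 1: hub score = 10
In-link 2: hub score = 1
In-link 3: hub score = 2
In-link 4: hub score = 7
Authority = 10 + 1 + 2 + 7 = 20

20


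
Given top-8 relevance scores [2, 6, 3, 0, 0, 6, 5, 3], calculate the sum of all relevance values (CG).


Cumulative Gain = sum of relevance scores
Position 1: rel=2, running sum=2
Position 2: rel=6, running sum=8
Position 3: rel=3, running sum=11
Position 4: rel=0, running sum=11
Position 5: rel=0, running sum=11
Position 6: rel=6, running sum=17
Position 7: rel=5, running sum=22
Position 8: rel=3, running sum=25
CG = 25

25


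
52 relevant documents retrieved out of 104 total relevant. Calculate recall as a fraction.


Recall = retrieved_relevant / total_relevant
= 52 / 104
= 52 / (52 + 52)
= 1/2

1/2


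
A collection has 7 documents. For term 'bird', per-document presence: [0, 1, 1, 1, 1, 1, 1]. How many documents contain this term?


Checking each document for 'bird':
Doc 1: absent
Doc 2: present
Doc 3: present
Doc 4: present
Doc 5: present
Doc 6: present
Doc 7: present
df = sum of presences = 0 + 1 + 1 + 1 + 1 + 1 + 1 = 6

6


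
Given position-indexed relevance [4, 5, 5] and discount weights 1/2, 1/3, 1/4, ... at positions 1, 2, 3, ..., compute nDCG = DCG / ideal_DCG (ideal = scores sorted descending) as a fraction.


Position discount weights w_i = 1/(i+1) for i=1..3:
Weights = [1/2, 1/3, 1/4]
Actual relevance: [4, 5, 5]
DCG = 4/2 + 5/3 + 5/4 = 59/12
Ideal relevance (sorted desc): [5, 5, 4]
Ideal DCG = 5/2 + 5/3 + 4/4 = 31/6
nDCG = DCG / ideal_DCG = 59/12 / 31/6 = 59/62

59/62


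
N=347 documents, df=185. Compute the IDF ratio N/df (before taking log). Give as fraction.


IDF ratio = N / df
= 347 / 185
= 347/185

347/185


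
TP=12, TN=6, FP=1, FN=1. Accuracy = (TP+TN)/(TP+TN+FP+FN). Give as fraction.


Accuracy = (TP + TN) / (TP + TN + FP + FN)
TP + TN = 12 + 6 = 18
Total = 12 + 6 + 1 + 1 = 20
Accuracy = 18 / 20 = 9/10

9/10


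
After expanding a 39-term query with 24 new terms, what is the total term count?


Original terms: 39
Expansion terms: 24
Total = 39 + 24 = 63

63


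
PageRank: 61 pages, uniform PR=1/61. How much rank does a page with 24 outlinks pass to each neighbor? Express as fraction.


Initial PR = 1/61 = 1/61
Outlinks = 24
Contribution per link = PR / outlinks
= 1/61 / 24
= 1/1464

1/1464


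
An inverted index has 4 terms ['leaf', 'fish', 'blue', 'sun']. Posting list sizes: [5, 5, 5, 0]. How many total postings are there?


Summing posting list sizes:
'leaf': 5 postings
'fish': 5 postings
'blue': 5 postings
'sun': 0 postings
Total = 5 + 5 + 5 + 0 = 15

15


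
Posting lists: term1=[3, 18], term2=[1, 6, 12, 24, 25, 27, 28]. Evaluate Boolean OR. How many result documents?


Boolean OR: find union of posting lists
term1 docs: [3, 18]
term2 docs: [1, 6, 12, 24, 25, 27, 28]
Union: [1, 3, 6, 12, 18, 24, 25, 27, 28]
|union| = 9

9


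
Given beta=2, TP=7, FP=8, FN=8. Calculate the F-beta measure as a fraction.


P = TP/(TP+FP) = 7/15 = 7/15
R = TP/(TP+FN) = 7/15 = 7/15
beta^2 = 2^2 = 4
(1 + beta^2) = 5
Numerator = (1+beta^2)*P*R = 49/45
Denominator = beta^2*P + R = 28/15 + 7/15 = 7/3
F_beta = 7/15

7/15


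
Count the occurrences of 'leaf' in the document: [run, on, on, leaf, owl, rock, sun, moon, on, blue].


Document has 10 words
Scanning for 'leaf':
Found at positions: [3]
Count = 1

1


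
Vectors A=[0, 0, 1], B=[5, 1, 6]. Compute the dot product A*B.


Dot product = sum of element-wise products
A[0]*B[0] = 0*5 = 0
A[1]*B[1] = 0*1 = 0
A[2]*B[2] = 1*6 = 6
Sum = 0 + 0 + 6 = 6

6


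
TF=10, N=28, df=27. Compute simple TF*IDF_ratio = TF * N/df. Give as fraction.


TF * (N/df)
= 10 * (28/27)
= 10 * 28/27
= 280/27

280/27


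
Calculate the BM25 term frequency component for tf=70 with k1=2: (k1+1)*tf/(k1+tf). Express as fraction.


BM25 TF component = (k1+1)*tf / (k1+tf)
k1 = 2, tf = 70
Numerator = (2+1)*70 = 210
Denominator = 2 + 70 = 72
= 210/72 = 35/12

35/12


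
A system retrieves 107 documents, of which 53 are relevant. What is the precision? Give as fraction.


Precision = relevant_retrieved / total_retrieved
= 53 / 107
= 53 / (53 + 54)
= 53/107

53/107


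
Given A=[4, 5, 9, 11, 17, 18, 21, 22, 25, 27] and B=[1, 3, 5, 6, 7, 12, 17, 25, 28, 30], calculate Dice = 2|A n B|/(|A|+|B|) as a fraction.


A intersect B = [5, 17, 25]
|A intersect B| = 3
|A| = 10, |B| = 10
Dice = 2*3 / (10+10)
= 6 / 20 = 3/10

3/10


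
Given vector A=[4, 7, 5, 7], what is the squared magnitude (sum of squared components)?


|A|^2 = sum of squared components
A[0]^2 = 4^2 = 16
A[1]^2 = 7^2 = 49
A[2]^2 = 5^2 = 25
A[3]^2 = 7^2 = 49
Sum = 16 + 49 + 25 + 49 = 139

139


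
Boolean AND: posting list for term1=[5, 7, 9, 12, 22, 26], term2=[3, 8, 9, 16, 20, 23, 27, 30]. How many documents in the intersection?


Boolean AND: find intersection of posting lists
term1 docs: [5, 7, 9, 12, 22, 26]
term2 docs: [3, 8, 9, 16, 20, 23, 27, 30]
Intersection: [9]
|intersection| = 1

1


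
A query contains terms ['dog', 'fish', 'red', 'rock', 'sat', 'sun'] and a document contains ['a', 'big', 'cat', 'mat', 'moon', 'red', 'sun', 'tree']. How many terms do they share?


Query terms: ['dog', 'fish', 'red', 'rock', 'sat', 'sun']
Document terms: ['a', 'big', 'cat', 'mat', 'moon', 'red', 'sun', 'tree']
Common terms: ['red', 'sun']
Overlap count = 2

2


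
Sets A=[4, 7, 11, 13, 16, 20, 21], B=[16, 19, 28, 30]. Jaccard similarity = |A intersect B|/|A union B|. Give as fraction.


A intersect B = [16]
|A intersect B| = 1
A union B = [4, 7, 11, 13, 16, 19, 20, 21, 28, 30]
|A union B| = 10
Jaccard = 1/10 = 1/10

1/10


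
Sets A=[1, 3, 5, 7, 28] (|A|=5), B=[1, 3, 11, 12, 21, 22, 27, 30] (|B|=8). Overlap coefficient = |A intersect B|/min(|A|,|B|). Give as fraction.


A intersect B = [1, 3]
|A intersect B| = 2
min(|A|, |B|) = min(5, 8) = 5
Overlap = 2 / 5 = 2/5

2/5


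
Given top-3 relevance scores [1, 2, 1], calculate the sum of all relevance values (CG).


Cumulative Gain = sum of relevance scores
Position 1: rel=1, running sum=1
Position 2: rel=2, running sum=3
Position 3: rel=1, running sum=4
CG = 4

4


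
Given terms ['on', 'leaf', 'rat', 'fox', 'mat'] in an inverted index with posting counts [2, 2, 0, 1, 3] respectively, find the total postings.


Summing posting list sizes:
'on': 2 postings
'leaf': 2 postings
'rat': 0 postings
'fox': 1 postings
'mat': 3 postings
Total = 2 + 2 + 0 + 1 + 3 = 8

8


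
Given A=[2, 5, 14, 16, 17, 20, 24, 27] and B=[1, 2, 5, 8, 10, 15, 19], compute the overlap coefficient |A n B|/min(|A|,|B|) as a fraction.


A intersect B = [2, 5]
|A intersect B| = 2
min(|A|, |B|) = min(8, 7) = 7
Overlap = 2 / 7 = 2/7

2/7


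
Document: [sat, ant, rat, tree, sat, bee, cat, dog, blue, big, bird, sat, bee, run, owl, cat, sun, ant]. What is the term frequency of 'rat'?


Document has 18 words
Scanning for 'rat':
Found at positions: [2]
Count = 1

1


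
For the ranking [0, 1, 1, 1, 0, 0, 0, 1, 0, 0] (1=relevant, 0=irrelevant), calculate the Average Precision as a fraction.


Computing P@k for each relevant position:
Position 1: not relevant
Position 2: relevant, P@2 = 1/2 = 1/2
Position 3: relevant, P@3 = 2/3 = 2/3
Position 4: relevant, P@4 = 3/4 = 3/4
Position 5: not relevant
Position 6: not relevant
Position 7: not relevant
Position 8: relevant, P@8 = 4/8 = 1/2
Position 9: not relevant
Position 10: not relevant
Sum of P@k = 1/2 + 2/3 + 3/4 + 1/2 = 29/12
AP = 29/12 / 4 = 29/48

29/48


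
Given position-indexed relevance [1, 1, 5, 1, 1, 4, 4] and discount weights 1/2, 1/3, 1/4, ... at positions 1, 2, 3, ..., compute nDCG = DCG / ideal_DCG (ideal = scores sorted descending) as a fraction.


Position discount weights w_i = 1/(i+1) for i=1..7:
Weights = [1/2, 1/3, 1/4, 1/5, 1/6, 1/7, 1/8]
Actual relevance: [1, 1, 5, 1, 1, 4, 4]
DCG = 1/2 + 1/3 + 5/4 + 1/5 + 1/6 + 4/7 + 4/8 = 493/140
Ideal relevance (sorted desc): [5, 4, 4, 1, 1, 1, 1]
Ideal DCG = 5/2 + 4/3 + 4/4 + 1/5 + 1/6 + 1/7 + 1/8 = 1531/280
nDCG = DCG / ideal_DCG = 493/140 / 1531/280 = 986/1531

986/1531


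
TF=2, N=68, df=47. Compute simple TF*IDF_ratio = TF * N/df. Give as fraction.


TF * (N/df)
= 2 * (68/47)
= 2 * 68/47
= 136/47

136/47


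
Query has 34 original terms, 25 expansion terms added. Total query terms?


Original terms: 34
Expansion terms: 25
Total = 34 + 25 = 59

59


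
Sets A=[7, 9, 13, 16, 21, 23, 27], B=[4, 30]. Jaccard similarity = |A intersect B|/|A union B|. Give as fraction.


A intersect B = []
|A intersect B| = 0
A union B = [4, 7, 9, 13, 16, 21, 23, 27, 30]
|A union B| = 9
Jaccard = 0/9 = 0

0


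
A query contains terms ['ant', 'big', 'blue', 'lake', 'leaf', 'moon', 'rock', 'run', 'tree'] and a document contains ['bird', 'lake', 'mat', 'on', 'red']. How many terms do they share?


Query terms: ['ant', 'big', 'blue', 'lake', 'leaf', 'moon', 'rock', 'run', 'tree']
Document terms: ['bird', 'lake', 'mat', 'on', 'red']
Common terms: ['lake']
Overlap count = 1

1


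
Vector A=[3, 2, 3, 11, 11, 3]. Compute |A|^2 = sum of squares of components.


|A|^2 = sum of squared components
A[0]^2 = 3^2 = 9
A[1]^2 = 2^2 = 4
A[2]^2 = 3^2 = 9
A[3]^2 = 11^2 = 121
A[4]^2 = 11^2 = 121
A[5]^2 = 3^2 = 9
Sum = 9 + 4 + 9 + 121 + 121 + 9 = 273

273


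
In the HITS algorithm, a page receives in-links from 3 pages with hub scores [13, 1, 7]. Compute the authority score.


Authority = sum of hub scores of in-linkers
In-link 1: hub score = 13
In-link 2: hub score = 1
In-link 3: hub score = 7
Authority = 13 + 1 + 7 = 21

21


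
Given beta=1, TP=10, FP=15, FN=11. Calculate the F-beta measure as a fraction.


P = TP/(TP+FP) = 10/25 = 2/5
R = TP/(TP+FN) = 10/21 = 10/21
beta^2 = 1^2 = 1
(1 + beta^2) = 2
Numerator = (1+beta^2)*P*R = 8/21
Denominator = beta^2*P + R = 2/5 + 10/21 = 92/105
F_beta = 10/23

10/23


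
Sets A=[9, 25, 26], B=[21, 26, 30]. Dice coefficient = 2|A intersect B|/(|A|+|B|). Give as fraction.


A intersect B = [26]
|A intersect B| = 1
|A| = 3, |B| = 3
Dice = 2*1 / (3+3)
= 2 / 6 = 1/3

1/3


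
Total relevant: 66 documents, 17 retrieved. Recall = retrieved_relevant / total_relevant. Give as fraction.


Recall = retrieved_relevant / total_relevant
= 17 / 66
= 17 / (17 + 49)
= 17/66

17/66


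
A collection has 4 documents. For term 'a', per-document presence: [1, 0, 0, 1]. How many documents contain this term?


Checking each document for 'a':
Doc 1: present
Doc 2: absent
Doc 3: absent
Doc 4: present
df = sum of presences = 1 + 0 + 0 + 1 = 2

2


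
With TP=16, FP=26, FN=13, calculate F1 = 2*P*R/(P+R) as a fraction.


F1 = 2 * P * R / (P + R)
P = TP/(TP+FP) = 16/42 = 8/21
R = TP/(TP+FN) = 16/29 = 16/29
2 * P * R = 2 * 8/21 * 16/29 = 256/609
P + R = 8/21 + 16/29 = 568/609
F1 = 256/609 / 568/609 = 32/71

32/71


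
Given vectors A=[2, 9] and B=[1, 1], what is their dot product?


Dot product = sum of element-wise products
A[0]*B[0] = 2*1 = 2
A[1]*B[1] = 9*1 = 9
Sum = 2 + 9 = 11

11


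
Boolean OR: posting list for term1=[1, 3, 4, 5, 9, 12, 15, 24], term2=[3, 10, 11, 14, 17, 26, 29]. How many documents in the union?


Boolean OR: find union of posting lists
term1 docs: [1, 3, 4, 5, 9, 12, 15, 24]
term2 docs: [3, 10, 11, 14, 17, 26, 29]
Union: [1, 3, 4, 5, 9, 10, 11, 12, 14, 15, 17, 24, 26, 29]
|union| = 14

14


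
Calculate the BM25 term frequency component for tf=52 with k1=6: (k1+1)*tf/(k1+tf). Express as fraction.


BM25 TF component = (k1+1)*tf / (k1+tf)
k1 = 6, tf = 52
Numerator = (6+1)*52 = 364
Denominator = 6 + 52 = 58
= 364/58 = 182/29

182/29


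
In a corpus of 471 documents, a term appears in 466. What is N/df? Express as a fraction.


IDF ratio = N / df
= 471 / 466
= 471/466

471/466


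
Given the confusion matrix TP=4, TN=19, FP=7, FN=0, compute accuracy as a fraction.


Accuracy = (TP + TN) / (TP + TN + FP + FN)
TP + TN = 4 + 19 = 23
Total = 4 + 19 + 7 + 0 = 30
Accuracy = 23 / 30 = 23/30

23/30


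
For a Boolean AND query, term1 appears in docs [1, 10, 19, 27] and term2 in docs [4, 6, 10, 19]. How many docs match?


Boolean AND: find intersection of posting lists
term1 docs: [1, 10, 19, 27]
term2 docs: [4, 6, 10, 19]
Intersection: [10, 19]
|intersection| = 2

2


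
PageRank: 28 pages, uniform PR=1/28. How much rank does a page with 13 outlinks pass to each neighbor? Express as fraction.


Initial PR = 1/28 = 1/28
Outlinks = 13
Contribution per link = PR / outlinks
= 1/28 / 13
= 1/364

1/364


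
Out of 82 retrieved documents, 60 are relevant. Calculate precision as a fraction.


Precision = relevant_retrieved / total_retrieved
= 60 / 82
= 60 / (60 + 22)
= 30/41

30/41


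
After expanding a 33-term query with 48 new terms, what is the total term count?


Original terms: 33
Expansion terms: 48
Total = 33 + 48 = 81

81


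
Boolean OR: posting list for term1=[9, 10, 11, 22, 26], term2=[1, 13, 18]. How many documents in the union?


Boolean OR: find union of posting lists
term1 docs: [9, 10, 11, 22, 26]
term2 docs: [1, 13, 18]
Union: [1, 9, 10, 11, 13, 18, 22, 26]
|union| = 8

8


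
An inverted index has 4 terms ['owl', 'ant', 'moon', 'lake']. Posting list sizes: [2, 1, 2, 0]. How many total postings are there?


Summing posting list sizes:
'owl': 2 postings
'ant': 1 postings
'moon': 2 postings
'lake': 0 postings
Total = 2 + 1 + 2 + 0 = 5

5


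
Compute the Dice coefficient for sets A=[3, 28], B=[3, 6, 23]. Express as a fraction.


A intersect B = [3]
|A intersect B| = 1
|A| = 2, |B| = 3
Dice = 2*1 / (2+3)
= 2 / 5 = 2/5

2/5


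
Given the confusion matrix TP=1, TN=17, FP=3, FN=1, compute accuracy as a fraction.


Accuracy = (TP + TN) / (TP + TN + FP + FN)
TP + TN = 1 + 17 = 18
Total = 1 + 17 + 3 + 1 = 22
Accuracy = 18 / 22 = 9/11

9/11


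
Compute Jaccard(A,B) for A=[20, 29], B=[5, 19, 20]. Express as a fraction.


A intersect B = [20]
|A intersect B| = 1
A union B = [5, 19, 20, 29]
|A union B| = 4
Jaccard = 1/4 = 1/4

1/4


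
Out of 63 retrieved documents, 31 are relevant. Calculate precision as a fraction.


Precision = relevant_retrieved / total_retrieved
= 31 / 63
= 31 / (31 + 32)
= 31/63

31/63


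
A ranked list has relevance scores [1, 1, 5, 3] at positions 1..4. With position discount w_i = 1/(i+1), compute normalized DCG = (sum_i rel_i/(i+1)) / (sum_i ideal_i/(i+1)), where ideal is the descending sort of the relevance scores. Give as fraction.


Position discount weights w_i = 1/(i+1) for i=1..4:
Weights = [1/2, 1/3, 1/4, 1/5]
Actual relevance: [1, 1, 5, 3]
DCG = 1/2 + 1/3 + 5/4 + 3/5 = 161/60
Ideal relevance (sorted desc): [5, 3, 1, 1]
Ideal DCG = 5/2 + 3/3 + 1/4 + 1/5 = 79/20
nDCG = DCG / ideal_DCG = 161/60 / 79/20 = 161/237

161/237


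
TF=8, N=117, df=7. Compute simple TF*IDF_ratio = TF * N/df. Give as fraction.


TF * (N/df)
= 8 * (117/7)
= 8 * 117/7
= 936/7

936/7


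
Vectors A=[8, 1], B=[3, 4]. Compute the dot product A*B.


Dot product = sum of element-wise products
A[0]*B[0] = 8*3 = 24
A[1]*B[1] = 1*4 = 4
Sum = 24 + 4 = 28

28


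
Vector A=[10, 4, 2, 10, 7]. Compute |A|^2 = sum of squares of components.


|A|^2 = sum of squared components
A[0]^2 = 10^2 = 100
A[1]^2 = 4^2 = 16
A[2]^2 = 2^2 = 4
A[3]^2 = 10^2 = 100
A[4]^2 = 7^2 = 49
Sum = 100 + 16 + 4 + 100 + 49 = 269

269


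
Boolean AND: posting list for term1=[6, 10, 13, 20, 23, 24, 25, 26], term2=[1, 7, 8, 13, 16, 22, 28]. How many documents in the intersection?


Boolean AND: find intersection of posting lists
term1 docs: [6, 10, 13, 20, 23, 24, 25, 26]
term2 docs: [1, 7, 8, 13, 16, 22, 28]
Intersection: [13]
|intersection| = 1

1


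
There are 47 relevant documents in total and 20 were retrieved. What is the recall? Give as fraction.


Recall = retrieved_relevant / total_relevant
= 20 / 47
= 20 / (20 + 27)
= 20/47

20/47


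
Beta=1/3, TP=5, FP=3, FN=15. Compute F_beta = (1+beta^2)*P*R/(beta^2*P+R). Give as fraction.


P = TP/(TP+FP) = 5/8 = 5/8
R = TP/(TP+FN) = 5/20 = 1/4
beta^2 = 1/3^2 = 1/9
(1 + beta^2) = 10/9
Numerator = (1+beta^2)*P*R = 25/144
Denominator = beta^2*P + R = 5/72 + 1/4 = 23/72
F_beta = 25/46

25/46


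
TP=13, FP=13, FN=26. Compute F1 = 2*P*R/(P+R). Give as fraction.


F1 = 2 * P * R / (P + R)
P = TP/(TP+FP) = 13/26 = 1/2
R = TP/(TP+FN) = 13/39 = 1/3
2 * P * R = 2 * 1/2 * 1/3 = 1/3
P + R = 1/2 + 1/3 = 5/6
F1 = 1/3 / 5/6 = 2/5

2/5


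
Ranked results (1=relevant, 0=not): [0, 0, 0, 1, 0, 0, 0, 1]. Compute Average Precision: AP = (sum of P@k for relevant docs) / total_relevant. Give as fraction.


Computing P@k for each relevant position:
Position 1: not relevant
Position 2: not relevant
Position 3: not relevant
Position 4: relevant, P@4 = 1/4 = 1/4
Position 5: not relevant
Position 6: not relevant
Position 7: not relevant
Position 8: relevant, P@8 = 2/8 = 1/4
Sum of P@k = 1/4 + 1/4 = 1/2
AP = 1/2 / 2 = 1/4

1/4


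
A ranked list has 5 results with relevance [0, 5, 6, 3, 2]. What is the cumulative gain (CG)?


Cumulative Gain = sum of relevance scores
Position 1: rel=0, running sum=0
Position 2: rel=5, running sum=5
Position 3: rel=6, running sum=11
Position 4: rel=3, running sum=14
Position 5: rel=2, running sum=16
CG = 16

16


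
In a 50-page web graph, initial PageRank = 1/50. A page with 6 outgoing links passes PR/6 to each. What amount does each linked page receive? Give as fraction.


Initial PR = 1/50 = 1/50
Outlinks = 6
Contribution per link = PR / outlinks
= 1/50 / 6
= 1/300

1/300


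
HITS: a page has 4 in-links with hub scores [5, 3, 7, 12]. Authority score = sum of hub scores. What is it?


Authority = sum of hub scores of in-linkers
In-link 1: hub score = 5
In-link 2: hub score = 3
In-link 3: hub score = 7
In-link 4: hub score = 12
Authority = 5 + 3 + 7 + 12 = 27

27


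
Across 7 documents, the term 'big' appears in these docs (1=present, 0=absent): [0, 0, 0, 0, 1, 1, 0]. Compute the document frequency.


Checking each document for 'big':
Doc 1: absent
Doc 2: absent
Doc 3: absent
Doc 4: absent
Doc 5: present
Doc 6: present
Doc 7: absent
df = sum of presences = 0 + 0 + 0 + 0 + 1 + 1 + 0 = 2

2


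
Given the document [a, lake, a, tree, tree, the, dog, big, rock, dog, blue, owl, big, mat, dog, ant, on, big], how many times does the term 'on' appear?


Document has 18 words
Scanning for 'on':
Found at positions: [16]
Count = 1

1


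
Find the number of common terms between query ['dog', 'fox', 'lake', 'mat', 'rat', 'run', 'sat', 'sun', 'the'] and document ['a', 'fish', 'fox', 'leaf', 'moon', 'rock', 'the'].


Query terms: ['dog', 'fox', 'lake', 'mat', 'rat', 'run', 'sat', 'sun', 'the']
Document terms: ['a', 'fish', 'fox', 'leaf', 'moon', 'rock', 'the']
Common terms: ['fox', 'the']
Overlap count = 2

2


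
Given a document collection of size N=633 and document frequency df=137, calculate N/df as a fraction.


IDF ratio = N / df
= 633 / 137
= 633/137

633/137


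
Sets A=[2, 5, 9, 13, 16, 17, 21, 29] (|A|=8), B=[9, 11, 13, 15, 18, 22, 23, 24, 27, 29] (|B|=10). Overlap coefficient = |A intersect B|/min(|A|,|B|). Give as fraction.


A intersect B = [9, 13, 29]
|A intersect B| = 3
min(|A|, |B|) = min(8, 10) = 8
Overlap = 3 / 8 = 3/8

3/8


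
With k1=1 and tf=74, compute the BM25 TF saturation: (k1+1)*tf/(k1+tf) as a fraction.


BM25 TF component = (k1+1)*tf / (k1+tf)
k1 = 1, tf = 74
Numerator = (1+1)*74 = 148
Denominator = 1 + 74 = 75
= 148/75 = 148/75

148/75


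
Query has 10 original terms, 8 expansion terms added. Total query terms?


Original terms: 10
Expansion terms: 8
Total = 10 + 8 = 18

18


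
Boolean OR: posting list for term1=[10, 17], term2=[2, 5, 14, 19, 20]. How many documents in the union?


Boolean OR: find union of posting lists
term1 docs: [10, 17]
term2 docs: [2, 5, 14, 19, 20]
Union: [2, 5, 10, 14, 17, 19, 20]
|union| = 7

7


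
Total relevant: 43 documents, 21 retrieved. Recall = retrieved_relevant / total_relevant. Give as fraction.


Recall = retrieved_relevant / total_relevant
= 21 / 43
= 21 / (21 + 22)
= 21/43

21/43


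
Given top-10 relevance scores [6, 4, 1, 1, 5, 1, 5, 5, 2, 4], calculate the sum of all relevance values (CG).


Cumulative Gain = sum of relevance scores
Position 1: rel=6, running sum=6
Position 2: rel=4, running sum=10
Position 3: rel=1, running sum=11
Position 4: rel=1, running sum=12
Position 5: rel=5, running sum=17
Position 6: rel=1, running sum=18
Position 7: rel=5, running sum=23
Position 8: rel=5, running sum=28
Position 9: rel=2, running sum=30
Position 10: rel=4, running sum=34
CG = 34

34


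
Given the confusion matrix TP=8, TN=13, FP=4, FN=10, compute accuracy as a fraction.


Accuracy = (TP + TN) / (TP + TN + FP + FN)
TP + TN = 8 + 13 = 21
Total = 8 + 13 + 4 + 10 = 35
Accuracy = 21 / 35 = 3/5

3/5


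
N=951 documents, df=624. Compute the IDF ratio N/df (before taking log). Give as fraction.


IDF ratio = N / df
= 951 / 624
= 317/208

317/208


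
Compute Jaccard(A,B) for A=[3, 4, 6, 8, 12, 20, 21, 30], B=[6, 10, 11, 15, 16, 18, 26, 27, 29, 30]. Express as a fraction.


A intersect B = [6, 30]
|A intersect B| = 2
A union B = [3, 4, 6, 8, 10, 11, 12, 15, 16, 18, 20, 21, 26, 27, 29, 30]
|A union B| = 16
Jaccard = 2/16 = 1/8

1/8


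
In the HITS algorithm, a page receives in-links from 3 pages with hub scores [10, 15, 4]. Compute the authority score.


Authority = sum of hub scores of in-linkers
In-link 1: hub score = 10
In-link 2: hub score = 15
In-link 3: hub score = 4
Authority = 10 + 15 + 4 = 29

29


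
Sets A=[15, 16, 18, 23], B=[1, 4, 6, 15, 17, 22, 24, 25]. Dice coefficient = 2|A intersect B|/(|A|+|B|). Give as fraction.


A intersect B = [15]
|A intersect B| = 1
|A| = 4, |B| = 8
Dice = 2*1 / (4+8)
= 2 / 12 = 1/6

1/6


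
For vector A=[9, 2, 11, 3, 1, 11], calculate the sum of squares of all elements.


|A|^2 = sum of squared components
A[0]^2 = 9^2 = 81
A[1]^2 = 2^2 = 4
A[2]^2 = 11^2 = 121
A[3]^2 = 3^2 = 9
A[4]^2 = 1^2 = 1
A[5]^2 = 11^2 = 121
Sum = 81 + 4 + 121 + 9 + 1 + 121 = 337

337


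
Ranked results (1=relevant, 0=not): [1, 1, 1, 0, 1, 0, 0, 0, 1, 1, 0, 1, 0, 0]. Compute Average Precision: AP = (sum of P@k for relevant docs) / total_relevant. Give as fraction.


Computing P@k for each relevant position:
Position 1: relevant, P@1 = 1/1 = 1
Position 2: relevant, P@2 = 2/2 = 1
Position 3: relevant, P@3 = 3/3 = 1
Position 4: not relevant
Position 5: relevant, P@5 = 4/5 = 4/5
Position 6: not relevant
Position 7: not relevant
Position 8: not relevant
Position 9: relevant, P@9 = 5/9 = 5/9
Position 10: relevant, P@10 = 6/10 = 3/5
Position 11: not relevant
Position 12: relevant, P@12 = 7/12 = 7/12
Position 13: not relevant
Position 14: not relevant
Sum of P@k = 1 + 1 + 1 + 4/5 + 5/9 + 3/5 + 7/12 = 997/180
AP = 997/180 / 7 = 997/1260

997/1260


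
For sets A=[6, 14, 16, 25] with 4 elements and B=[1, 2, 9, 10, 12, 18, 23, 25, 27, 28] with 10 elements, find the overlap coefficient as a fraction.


A intersect B = [25]
|A intersect B| = 1
min(|A|, |B|) = min(4, 10) = 4
Overlap = 1 / 4 = 1/4

1/4


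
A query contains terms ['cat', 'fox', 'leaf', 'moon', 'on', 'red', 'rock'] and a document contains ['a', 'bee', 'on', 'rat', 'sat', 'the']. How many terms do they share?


Query terms: ['cat', 'fox', 'leaf', 'moon', 'on', 'red', 'rock']
Document terms: ['a', 'bee', 'on', 'rat', 'sat', 'the']
Common terms: ['on']
Overlap count = 1

1


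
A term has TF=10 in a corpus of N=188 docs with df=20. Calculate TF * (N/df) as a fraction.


TF * (N/df)
= 10 * (188/20)
= 10 * 47/5
= 94

94


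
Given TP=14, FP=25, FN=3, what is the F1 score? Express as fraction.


F1 = 2 * P * R / (P + R)
P = TP/(TP+FP) = 14/39 = 14/39
R = TP/(TP+FN) = 14/17 = 14/17
2 * P * R = 2 * 14/39 * 14/17 = 392/663
P + R = 14/39 + 14/17 = 784/663
F1 = 392/663 / 784/663 = 1/2

1/2


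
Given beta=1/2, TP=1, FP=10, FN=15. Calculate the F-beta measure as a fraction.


P = TP/(TP+FP) = 1/11 = 1/11
R = TP/(TP+FN) = 1/16 = 1/16
beta^2 = 1/2^2 = 1/4
(1 + beta^2) = 5/4
Numerator = (1+beta^2)*P*R = 5/704
Denominator = beta^2*P + R = 1/44 + 1/16 = 15/176
F_beta = 1/12

1/12


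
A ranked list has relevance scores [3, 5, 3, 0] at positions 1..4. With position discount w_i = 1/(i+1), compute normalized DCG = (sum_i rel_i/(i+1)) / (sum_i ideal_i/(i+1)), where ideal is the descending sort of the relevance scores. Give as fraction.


Position discount weights w_i = 1/(i+1) for i=1..4:
Weights = [1/2, 1/3, 1/4, 1/5]
Actual relevance: [3, 5, 3, 0]
DCG = 3/2 + 5/3 + 3/4 + 0/5 = 47/12
Ideal relevance (sorted desc): [5, 3, 3, 0]
Ideal DCG = 5/2 + 3/3 + 3/4 + 0/5 = 17/4
nDCG = DCG / ideal_DCG = 47/12 / 17/4 = 47/51

47/51


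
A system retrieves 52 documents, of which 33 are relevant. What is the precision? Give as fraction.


Precision = relevant_retrieved / total_retrieved
= 33 / 52
= 33 / (33 + 19)
= 33/52

33/52


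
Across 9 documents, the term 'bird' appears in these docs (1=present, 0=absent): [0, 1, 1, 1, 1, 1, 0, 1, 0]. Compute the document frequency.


Checking each document for 'bird':
Doc 1: absent
Doc 2: present
Doc 3: present
Doc 4: present
Doc 5: present
Doc 6: present
Doc 7: absent
Doc 8: present
Doc 9: absent
df = sum of presences = 0 + 1 + 1 + 1 + 1 + 1 + 0 + 1 + 0 = 6

6


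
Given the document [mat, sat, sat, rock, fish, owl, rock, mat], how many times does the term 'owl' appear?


Document has 8 words
Scanning for 'owl':
Found at positions: [5]
Count = 1

1


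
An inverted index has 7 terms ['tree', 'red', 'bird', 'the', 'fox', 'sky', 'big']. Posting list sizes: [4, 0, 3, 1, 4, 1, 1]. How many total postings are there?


Summing posting list sizes:
'tree': 4 postings
'red': 0 postings
'bird': 3 postings
'the': 1 postings
'fox': 4 postings
'sky': 1 postings
'big': 1 postings
Total = 4 + 0 + 3 + 1 + 4 + 1 + 1 = 14

14


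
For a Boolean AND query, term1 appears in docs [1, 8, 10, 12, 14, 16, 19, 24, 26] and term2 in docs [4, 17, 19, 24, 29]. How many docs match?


Boolean AND: find intersection of posting lists
term1 docs: [1, 8, 10, 12, 14, 16, 19, 24, 26]
term2 docs: [4, 17, 19, 24, 29]
Intersection: [19, 24]
|intersection| = 2

2


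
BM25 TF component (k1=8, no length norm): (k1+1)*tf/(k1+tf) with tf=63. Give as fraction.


BM25 TF component = (k1+1)*tf / (k1+tf)
k1 = 8, tf = 63
Numerator = (8+1)*63 = 567
Denominator = 8 + 63 = 71
= 567/71 = 567/71

567/71


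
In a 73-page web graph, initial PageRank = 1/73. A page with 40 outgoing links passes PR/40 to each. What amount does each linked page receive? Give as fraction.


Initial PR = 1/73 = 1/73
Outlinks = 40
Contribution per link = PR / outlinks
= 1/73 / 40
= 1/2920

1/2920


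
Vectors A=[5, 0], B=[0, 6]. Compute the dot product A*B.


Dot product = sum of element-wise products
A[0]*B[0] = 5*0 = 0
A[1]*B[1] = 0*6 = 0
Sum = 0 + 0 = 0

0


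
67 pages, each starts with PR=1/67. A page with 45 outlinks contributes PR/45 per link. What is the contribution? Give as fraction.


Initial PR = 1/67 = 1/67
Outlinks = 45
Contribution per link = PR / outlinks
= 1/67 / 45
= 1/3015

1/3015


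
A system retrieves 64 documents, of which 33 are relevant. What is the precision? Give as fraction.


Precision = relevant_retrieved / total_retrieved
= 33 / 64
= 33 / (33 + 31)
= 33/64

33/64


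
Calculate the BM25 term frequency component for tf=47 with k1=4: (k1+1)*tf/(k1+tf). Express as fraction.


BM25 TF component = (k1+1)*tf / (k1+tf)
k1 = 4, tf = 47
Numerator = (4+1)*47 = 235
Denominator = 4 + 47 = 51
= 235/51 = 235/51

235/51


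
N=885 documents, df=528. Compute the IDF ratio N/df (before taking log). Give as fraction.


IDF ratio = N / df
= 885 / 528
= 295/176

295/176


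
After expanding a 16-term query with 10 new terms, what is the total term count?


Original terms: 16
Expansion terms: 10
Total = 16 + 10 = 26

26


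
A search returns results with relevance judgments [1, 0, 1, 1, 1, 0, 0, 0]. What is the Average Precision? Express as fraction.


Computing P@k for each relevant position:
Position 1: relevant, P@1 = 1/1 = 1
Position 2: not relevant
Position 3: relevant, P@3 = 2/3 = 2/3
Position 4: relevant, P@4 = 3/4 = 3/4
Position 5: relevant, P@5 = 4/5 = 4/5
Position 6: not relevant
Position 7: not relevant
Position 8: not relevant
Sum of P@k = 1 + 2/3 + 3/4 + 4/5 = 193/60
AP = 193/60 / 4 = 193/240

193/240


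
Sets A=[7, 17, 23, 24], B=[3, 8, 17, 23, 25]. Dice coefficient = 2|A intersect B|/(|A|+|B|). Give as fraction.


A intersect B = [17, 23]
|A intersect B| = 2
|A| = 4, |B| = 5
Dice = 2*2 / (4+5)
= 4 / 9 = 4/9

4/9


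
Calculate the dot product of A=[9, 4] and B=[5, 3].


Dot product = sum of element-wise products
A[0]*B[0] = 9*5 = 45
A[1]*B[1] = 4*3 = 12
Sum = 45 + 12 = 57

57


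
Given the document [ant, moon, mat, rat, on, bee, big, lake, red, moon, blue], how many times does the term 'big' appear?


Document has 11 words
Scanning for 'big':
Found at positions: [6]
Count = 1

1


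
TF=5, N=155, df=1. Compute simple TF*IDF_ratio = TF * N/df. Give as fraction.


TF * (N/df)
= 5 * (155/1)
= 5 * 155
= 775

775


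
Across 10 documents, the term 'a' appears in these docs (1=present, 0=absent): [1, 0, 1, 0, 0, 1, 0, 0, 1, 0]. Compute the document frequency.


Checking each document for 'a':
Doc 1: present
Doc 2: absent
Doc 3: present
Doc 4: absent
Doc 5: absent
Doc 6: present
Doc 7: absent
Doc 8: absent
Doc 9: present
Doc 10: absent
df = sum of presences = 1 + 0 + 1 + 0 + 0 + 1 + 0 + 0 + 1 + 0 = 4

4


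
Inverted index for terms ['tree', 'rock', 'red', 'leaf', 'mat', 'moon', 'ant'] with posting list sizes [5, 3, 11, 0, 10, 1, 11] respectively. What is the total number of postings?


Summing posting list sizes:
'tree': 5 postings
'rock': 3 postings
'red': 11 postings
'leaf': 0 postings
'mat': 10 postings
'moon': 1 postings
'ant': 11 postings
Total = 5 + 3 + 11 + 0 + 10 + 1 + 11 = 41

41


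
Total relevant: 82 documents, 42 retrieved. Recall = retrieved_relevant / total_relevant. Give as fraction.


Recall = retrieved_relevant / total_relevant
= 42 / 82
= 42 / (42 + 40)
= 21/41

21/41


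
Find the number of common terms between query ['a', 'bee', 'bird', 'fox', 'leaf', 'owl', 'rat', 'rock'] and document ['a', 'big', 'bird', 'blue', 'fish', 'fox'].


Query terms: ['a', 'bee', 'bird', 'fox', 'leaf', 'owl', 'rat', 'rock']
Document terms: ['a', 'big', 'bird', 'blue', 'fish', 'fox']
Common terms: ['a', 'bird', 'fox']
Overlap count = 3

3


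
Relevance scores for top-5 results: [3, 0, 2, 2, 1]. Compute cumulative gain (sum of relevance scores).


Cumulative Gain = sum of relevance scores
Position 1: rel=3, running sum=3
Position 2: rel=0, running sum=3
Position 3: rel=2, running sum=5
Position 4: rel=2, running sum=7
Position 5: rel=1, running sum=8
CG = 8

8


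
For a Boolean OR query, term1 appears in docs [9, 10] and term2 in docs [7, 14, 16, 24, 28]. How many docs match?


Boolean OR: find union of posting lists
term1 docs: [9, 10]
term2 docs: [7, 14, 16, 24, 28]
Union: [7, 9, 10, 14, 16, 24, 28]
|union| = 7

7


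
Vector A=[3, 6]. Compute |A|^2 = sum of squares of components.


|A|^2 = sum of squared components
A[0]^2 = 3^2 = 9
A[1]^2 = 6^2 = 36
Sum = 9 + 36 = 45

45


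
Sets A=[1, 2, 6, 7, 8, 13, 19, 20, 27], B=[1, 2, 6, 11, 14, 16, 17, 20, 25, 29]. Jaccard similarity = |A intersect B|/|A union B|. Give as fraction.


A intersect B = [1, 2, 6, 20]
|A intersect B| = 4
A union B = [1, 2, 6, 7, 8, 11, 13, 14, 16, 17, 19, 20, 25, 27, 29]
|A union B| = 15
Jaccard = 4/15 = 4/15

4/15


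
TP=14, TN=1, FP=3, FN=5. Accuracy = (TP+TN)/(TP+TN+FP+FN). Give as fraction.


Accuracy = (TP + TN) / (TP + TN + FP + FN)
TP + TN = 14 + 1 = 15
Total = 14 + 1 + 3 + 5 = 23
Accuracy = 15 / 23 = 15/23

15/23


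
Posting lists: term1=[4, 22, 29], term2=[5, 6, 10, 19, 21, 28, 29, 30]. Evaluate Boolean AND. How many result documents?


Boolean AND: find intersection of posting lists
term1 docs: [4, 22, 29]
term2 docs: [5, 6, 10, 19, 21, 28, 29, 30]
Intersection: [29]
|intersection| = 1

1


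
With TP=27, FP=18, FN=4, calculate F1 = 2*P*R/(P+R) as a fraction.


F1 = 2 * P * R / (P + R)
P = TP/(TP+FP) = 27/45 = 3/5
R = TP/(TP+FN) = 27/31 = 27/31
2 * P * R = 2 * 3/5 * 27/31 = 162/155
P + R = 3/5 + 27/31 = 228/155
F1 = 162/155 / 228/155 = 27/38

27/38


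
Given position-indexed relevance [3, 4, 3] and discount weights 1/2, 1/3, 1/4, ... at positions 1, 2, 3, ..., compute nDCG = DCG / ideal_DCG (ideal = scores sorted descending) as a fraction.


Position discount weights w_i = 1/(i+1) for i=1..3:
Weights = [1/2, 1/3, 1/4]
Actual relevance: [3, 4, 3]
DCG = 3/2 + 4/3 + 3/4 = 43/12
Ideal relevance (sorted desc): [4, 3, 3]
Ideal DCG = 4/2 + 3/3 + 3/4 = 15/4
nDCG = DCG / ideal_DCG = 43/12 / 15/4 = 43/45

43/45


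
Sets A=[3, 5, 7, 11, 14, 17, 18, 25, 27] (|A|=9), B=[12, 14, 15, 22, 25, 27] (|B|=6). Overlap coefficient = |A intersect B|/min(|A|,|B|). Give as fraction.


A intersect B = [14, 25, 27]
|A intersect B| = 3
min(|A|, |B|) = min(9, 6) = 6
Overlap = 3 / 6 = 1/2

1/2


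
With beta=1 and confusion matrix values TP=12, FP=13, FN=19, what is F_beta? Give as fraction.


P = TP/(TP+FP) = 12/25 = 12/25
R = TP/(TP+FN) = 12/31 = 12/31
beta^2 = 1^2 = 1
(1 + beta^2) = 2
Numerator = (1+beta^2)*P*R = 288/775
Denominator = beta^2*P + R = 12/25 + 12/31 = 672/775
F_beta = 3/7

3/7


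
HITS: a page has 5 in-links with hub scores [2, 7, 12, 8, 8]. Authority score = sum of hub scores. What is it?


Authority = sum of hub scores of in-linkers
In-link 1: hub score = 2
In-link 2: hub score = 7
In-link 3: hub score = 12
In-link 4: hub score = 8
In-link 5: hub score = 8
Authority = 2 + 7 + 12 + 8 + 8 = 37

37


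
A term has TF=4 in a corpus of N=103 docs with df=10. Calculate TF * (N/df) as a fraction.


TF * (N/df)
= 4 * (103/10)
= 4 * 103/10
= 206/5

206/5


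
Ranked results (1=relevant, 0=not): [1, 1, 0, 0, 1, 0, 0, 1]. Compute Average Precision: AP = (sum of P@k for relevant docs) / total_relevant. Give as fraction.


Computing P@k for each relevant position:
Position 1: relevant, P@1 = 1/1 = 1
Position 2: relevant, P@2 = 2/2 = 1
Position 3: not relevant
Position 4: not relevant
Position 5: relevant, P@5 = 3/5 = 3/5
Position 6: not relevant
Position 7: not relevant
Position 8: relevant, P@8 = 4/8 = 1/2
Sum of P@k = 1 + 1 + 3/5 + 1/2 = 31/10
AP = 31/10 / 4 = 31/40

31/40


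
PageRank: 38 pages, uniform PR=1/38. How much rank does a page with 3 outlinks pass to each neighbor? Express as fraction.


Initial PR = 1/38 = 1/38
Outlinks = 3
Contribution per link = PR / outlinks
= 1/38 / 3
= 1/114

1/114


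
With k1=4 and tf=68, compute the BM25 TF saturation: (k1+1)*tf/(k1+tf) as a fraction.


BM25 TF component = (k1+1)*tf / (k1+tf)
k1 = 4, tf = 68
Numerator = (4+1)*68 = 340
Denominator = 4 + 68 = 72
= 340/72 = 85/18

85/18


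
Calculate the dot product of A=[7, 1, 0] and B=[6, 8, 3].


Dot product = sum of element-wise products
A[0]*B[0] = 7*6 = 42
A[1]*B[1] = 1*8 = 8
A[2]*B[2] = 0*3 = 0
Sum = 42 + 8 + 0 = 50

50


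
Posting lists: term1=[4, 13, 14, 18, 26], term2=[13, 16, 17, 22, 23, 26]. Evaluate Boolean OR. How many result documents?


Boolean OR: find union of posting lists
term1 docs: [4, 13, 14, 18, 26]
term2 docs: [13, 16, 17, 22, 23, 26]
Union: [4, 13, 14, 16, 17, 18, 22, 23, 26]
|union| = 9

9


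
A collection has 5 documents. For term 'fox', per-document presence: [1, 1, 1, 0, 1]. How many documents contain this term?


Checking each document for 'fox':
Doc 1: present
Doc 2: present
Doc 3: present
Doc 4: absent
Doc 5: present
df = sum of presences = 1 + 1 + 1 + 0 + 1 = 4

4


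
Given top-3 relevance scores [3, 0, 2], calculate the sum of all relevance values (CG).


Cumulative Gain = sum of relevance scores
Position 1: rel=3, running sum=3
Position 2: rel=0, running sum=3
Position 3: rel=2, running sum=5
CG = 5

5


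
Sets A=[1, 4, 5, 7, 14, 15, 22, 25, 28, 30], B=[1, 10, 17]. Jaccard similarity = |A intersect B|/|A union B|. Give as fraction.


A intersect B = [1]
|A intersect B| = 1
A union B = [1, 4, 5, 7, 10, 14, 15, 17, 22, 25, 28, 30]
|A union B| = 12
Jaccard = 1/12 = 1/12

1/12


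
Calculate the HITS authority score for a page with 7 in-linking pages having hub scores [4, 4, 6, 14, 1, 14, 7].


Authority = sum of hub scores of in-linkers
In-link 1: hub score = 4
In-link 2: hub score = 4
In-link 3: hub score = 6
In-link 4: hub score = 14
In-link 5: hub score = 1
In-link 6: hub score = 14
In-link 7: hub score = 7
Authority = 4 + 4 + 6 + 14 + 1 + 14 + 7 = 50

50


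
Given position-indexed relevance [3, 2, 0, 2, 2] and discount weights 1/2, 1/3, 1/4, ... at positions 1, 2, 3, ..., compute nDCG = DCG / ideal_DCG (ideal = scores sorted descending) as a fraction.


Position discount weights w_i = 1/(i+1) for i=1..5:
Weights = [1/2, 1/3, 1/4, 1/5, 1/6]
Actual relevance: [3, 2, 0, 2, 2]
DCG = 3/2 + 2/3 + 0/4 + 2/5 + 2/6 = 29/10
Ideal relevance (sorted desc): [3, 2, 2, 2, 0]
Ideal DCG = 3/2 + 2/3 + 2/4 + 2/5 + 0/6 = 46/15
nDCG = DCG / ideal_DCG = 29/10 / 46/15 = 87/92

87/92


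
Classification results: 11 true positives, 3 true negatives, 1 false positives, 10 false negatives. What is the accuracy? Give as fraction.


Accuracy = (TP + TN) / (TP + TN + FP + FN)
TP + TN = 11 + 3 = 14
Total = 11 + 3 + 1 + 10 = 25
Accuracy = 14 / 25 = 14/25

14/25


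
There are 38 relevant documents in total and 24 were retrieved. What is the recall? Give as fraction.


Recall = retrieved_relevant / total_relevant
= 24 / 38
= 24 / (24 + 14)
= 12/19

12/19


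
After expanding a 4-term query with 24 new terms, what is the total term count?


Original terms: 4
Expansion terms: 24
Total = 4 + 24 = 28

28


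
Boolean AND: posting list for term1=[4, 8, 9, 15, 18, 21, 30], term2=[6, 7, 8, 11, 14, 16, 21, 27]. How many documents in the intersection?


Boolean AND: find intersection of posting lists
term1 docs: [4, 8, 9, 15, 18, 21, 30]
term2 docs: [6, 7, 8, 11, 14, 16, 21, 27]
Intersection: [8, 21]
|intersection| = 2

2


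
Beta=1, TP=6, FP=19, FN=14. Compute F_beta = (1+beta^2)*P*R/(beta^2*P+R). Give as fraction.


P = TP/(TP+FP) = 6/25 = 6/25
R = TP/(TP+FN) = 6/20 = 3/10
beta^2 = 1^2 = 1
(1 + beta^2) = 2
Numerator = (1+beta^2)*P*R = 18/125
Denominator = beta^2*P + R = 6/25 + 3/10 = 27/50
F_beta = 4/15

4/15


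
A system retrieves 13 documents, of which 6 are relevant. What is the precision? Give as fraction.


Precision = relevant_retrieved / total_retrieved
= 6 / 13
= 6 / (6 + 7)
= 6/13

6/13


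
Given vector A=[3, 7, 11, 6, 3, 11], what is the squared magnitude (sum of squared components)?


|A|^2 = sum of squared components
A[0]^2 = 3^2 = 9
A[1]^2 = 7^2 = 49
A[2]^2 = 11^2 = 121
A[3]^2 = 6^2 = 36
A[4]^2 = 3^2 = 9
A[5]^2 = 11^2 = 121
Sum = 9 + 49 + 121 + 36 + 9 + 121 = 345

345
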